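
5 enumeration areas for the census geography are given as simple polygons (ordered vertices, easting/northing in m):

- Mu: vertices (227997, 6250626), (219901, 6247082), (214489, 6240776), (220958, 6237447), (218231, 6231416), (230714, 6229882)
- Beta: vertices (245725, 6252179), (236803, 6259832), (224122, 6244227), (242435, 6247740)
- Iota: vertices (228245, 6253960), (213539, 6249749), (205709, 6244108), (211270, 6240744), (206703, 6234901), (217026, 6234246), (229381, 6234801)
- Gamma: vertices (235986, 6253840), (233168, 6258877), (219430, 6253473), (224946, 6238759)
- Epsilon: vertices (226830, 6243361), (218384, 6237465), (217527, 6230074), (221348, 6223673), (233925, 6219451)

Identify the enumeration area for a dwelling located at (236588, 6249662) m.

Beta

Cast a ray rightward from (236588, 6249662). For each polygon, the edges (by vertex number in listed order) whose endpoints lie on opposite sides of northing = 6249662, where each meets that height, and whether that is right or left of the point:
Mu: 1–2 at easting≈225794.8 (left), 6–1 at easting≈228123.3 (left) → 0 crossings.
Beta: 2–3 at easting≈228538.6 (left), 4–1 at easting≈243859.5 (right) → 1 crossing.
Iota: 2–3 at easting≈213418.2 (left), 7–1 at easting≈228499.8 (left) → 0 crossings.
Gamma: 3–4 at easting≈220858.7 (left), 4–1 at easting≈232927.5 (left) → 0 crossings.
Epsilon: no edge straddles that height → 0 crossings.
Only Beta has an odd count, so the point is inside Beta.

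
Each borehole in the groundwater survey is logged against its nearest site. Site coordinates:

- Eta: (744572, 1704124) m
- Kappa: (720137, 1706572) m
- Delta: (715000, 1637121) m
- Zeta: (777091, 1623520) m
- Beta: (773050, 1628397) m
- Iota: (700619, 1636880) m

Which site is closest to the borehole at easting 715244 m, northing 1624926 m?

Squared distances to each site:
Eta: 7132454788.000; Kappa: 6690010765.000; Delta: 148777561.000; Zeta: 3827028245.000; Beta: 3353581477.000; Iota: 356788741.000.
Minimum at Delta.

Delta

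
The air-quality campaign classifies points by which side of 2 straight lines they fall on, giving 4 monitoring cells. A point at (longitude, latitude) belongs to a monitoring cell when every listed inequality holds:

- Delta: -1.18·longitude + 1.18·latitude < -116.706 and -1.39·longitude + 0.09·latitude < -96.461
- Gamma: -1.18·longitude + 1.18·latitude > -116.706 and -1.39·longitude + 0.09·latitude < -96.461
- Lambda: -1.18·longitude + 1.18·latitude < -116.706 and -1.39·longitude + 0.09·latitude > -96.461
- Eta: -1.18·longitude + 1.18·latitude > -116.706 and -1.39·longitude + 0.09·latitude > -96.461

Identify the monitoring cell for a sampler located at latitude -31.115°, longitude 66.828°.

-1.18·66.828 + 1.18·-31.115 = -115.573, which is > -116.706
-1.39·66.828 + 0.09·-31.115 = -95.691, which is > -96.461
This sign pattern matches Eta.

Eta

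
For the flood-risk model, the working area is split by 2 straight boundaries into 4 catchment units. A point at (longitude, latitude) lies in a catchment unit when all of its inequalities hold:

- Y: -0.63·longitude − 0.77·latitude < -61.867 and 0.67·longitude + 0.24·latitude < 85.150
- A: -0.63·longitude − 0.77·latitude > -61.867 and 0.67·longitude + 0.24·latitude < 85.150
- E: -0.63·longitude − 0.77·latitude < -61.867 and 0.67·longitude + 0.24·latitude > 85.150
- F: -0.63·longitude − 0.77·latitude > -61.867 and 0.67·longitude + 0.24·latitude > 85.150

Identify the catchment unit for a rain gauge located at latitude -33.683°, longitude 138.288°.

-0.63·138.288 − 0.77·-33.683 = -61.186, which is > -61.867
0.67·138.288 + 0.24·-33.683 = 84.569, which is < 85.150
This sign pattern matches A.

A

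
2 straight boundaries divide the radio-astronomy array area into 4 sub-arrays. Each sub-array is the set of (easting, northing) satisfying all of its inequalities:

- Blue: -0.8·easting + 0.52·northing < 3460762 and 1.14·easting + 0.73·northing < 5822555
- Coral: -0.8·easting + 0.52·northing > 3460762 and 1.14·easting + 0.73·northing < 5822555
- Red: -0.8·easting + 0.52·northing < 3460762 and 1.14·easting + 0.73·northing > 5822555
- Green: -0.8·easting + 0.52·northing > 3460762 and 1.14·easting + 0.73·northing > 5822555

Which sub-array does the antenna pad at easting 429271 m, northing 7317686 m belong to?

-0.8·429271 + 0.52·7317686 = 3461779.920, which is > 3460762
1.14·429271 + 0.73·7317686 = 5831279.720, which is > 5822555
This sign pattern matches Green.

Green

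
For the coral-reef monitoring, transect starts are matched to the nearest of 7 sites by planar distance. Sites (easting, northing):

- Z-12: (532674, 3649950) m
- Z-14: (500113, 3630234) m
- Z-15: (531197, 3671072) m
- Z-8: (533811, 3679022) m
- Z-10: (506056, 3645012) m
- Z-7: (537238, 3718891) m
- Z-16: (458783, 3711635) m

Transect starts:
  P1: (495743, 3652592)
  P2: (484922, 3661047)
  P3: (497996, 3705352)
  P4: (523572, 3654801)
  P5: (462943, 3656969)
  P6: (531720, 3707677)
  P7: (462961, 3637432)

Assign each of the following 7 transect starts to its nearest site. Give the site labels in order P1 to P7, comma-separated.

P1 → Z-10 (d²=163814369.00)
P2 → Z-10 (d²=703767181.00)
P3 → Z-16 (d²=1577135458.00)
P4 → Z-12 (d²=106378605.00)
P5 → Z-10 (d²=2001700618.00)
P6 → Z-7 (d²=156202120.00)
P7 → Z-14 (d²=1432082308.00)

Z-10, Z-10, Z-16, Z-12, Z-10, Z-7, Z-14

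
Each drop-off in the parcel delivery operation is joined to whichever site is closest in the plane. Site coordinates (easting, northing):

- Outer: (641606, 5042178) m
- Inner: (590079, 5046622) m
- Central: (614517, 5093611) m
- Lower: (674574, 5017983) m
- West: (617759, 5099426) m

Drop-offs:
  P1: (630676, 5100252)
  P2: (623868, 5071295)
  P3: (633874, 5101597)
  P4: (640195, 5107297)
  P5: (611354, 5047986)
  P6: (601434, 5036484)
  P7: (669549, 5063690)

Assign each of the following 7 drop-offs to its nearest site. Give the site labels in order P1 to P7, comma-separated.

West, Central, West, West, Inner, Inner, Outer

P1 → West (d²=167531165.00)
P2 → Central (d²=585445057.00)
P3 → West (d²=264406466.00)
P4 → West (d²=565326737.00)
P5 → Inner (d²=454486121.00)
P6 → Inner (d²=231715069.00)
P7 → Outer (d²=1243577393.00)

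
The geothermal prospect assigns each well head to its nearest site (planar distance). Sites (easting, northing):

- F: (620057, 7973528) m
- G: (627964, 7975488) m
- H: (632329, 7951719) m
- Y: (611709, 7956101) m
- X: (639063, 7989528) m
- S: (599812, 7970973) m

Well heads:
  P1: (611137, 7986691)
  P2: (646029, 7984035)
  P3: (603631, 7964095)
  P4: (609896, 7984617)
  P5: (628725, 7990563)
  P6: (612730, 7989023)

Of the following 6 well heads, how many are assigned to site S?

1

P1 → F
P2 → X
P3 → S
P4 → F
P5 → X
P6 → F
1 of the 6 goes to S.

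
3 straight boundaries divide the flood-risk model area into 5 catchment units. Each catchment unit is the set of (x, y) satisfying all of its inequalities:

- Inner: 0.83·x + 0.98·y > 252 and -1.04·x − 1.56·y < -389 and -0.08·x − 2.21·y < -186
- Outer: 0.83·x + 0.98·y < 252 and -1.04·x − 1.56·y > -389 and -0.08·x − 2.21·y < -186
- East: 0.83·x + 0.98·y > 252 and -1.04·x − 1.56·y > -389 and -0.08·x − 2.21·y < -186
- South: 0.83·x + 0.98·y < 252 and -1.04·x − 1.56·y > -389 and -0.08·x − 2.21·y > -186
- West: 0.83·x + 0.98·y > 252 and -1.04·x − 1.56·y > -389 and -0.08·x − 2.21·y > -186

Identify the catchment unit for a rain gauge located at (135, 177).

Inner

0.83·135 + 0.98·177 = 285.510, which is > 252
-1.04·135 − 1.56·177 = -416.520, which is < -389
-0.08·135 − 2.21·177 = -401.970, which is < -186
This sign pattern matches Inner.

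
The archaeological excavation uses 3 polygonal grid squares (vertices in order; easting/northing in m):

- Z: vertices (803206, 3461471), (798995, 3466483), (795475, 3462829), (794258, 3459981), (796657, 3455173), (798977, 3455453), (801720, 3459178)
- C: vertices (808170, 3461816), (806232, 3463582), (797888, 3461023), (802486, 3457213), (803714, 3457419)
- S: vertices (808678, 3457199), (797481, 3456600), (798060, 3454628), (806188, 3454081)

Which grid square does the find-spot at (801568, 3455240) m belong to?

S

Cast a ray rightward from (801568, 3455240). For each polygon, the edges (by vertex number in listed order) whose endpoints lie on opposite sides of northing = 3455240, where each meets that height, and whether that is right or left of the point:
Z: 4–5 at easting≈796623.6 (left), 5–6 at easting≈797212.1 (left) → 0 crossings.
C: no edge straddles that height → 0 crossings.
S: 2–3 at easting≈797880.3 (left), 4–1 at easting≈807113.6 (right) → 1 crossing.
Only S has an odd count, so the point is inside S.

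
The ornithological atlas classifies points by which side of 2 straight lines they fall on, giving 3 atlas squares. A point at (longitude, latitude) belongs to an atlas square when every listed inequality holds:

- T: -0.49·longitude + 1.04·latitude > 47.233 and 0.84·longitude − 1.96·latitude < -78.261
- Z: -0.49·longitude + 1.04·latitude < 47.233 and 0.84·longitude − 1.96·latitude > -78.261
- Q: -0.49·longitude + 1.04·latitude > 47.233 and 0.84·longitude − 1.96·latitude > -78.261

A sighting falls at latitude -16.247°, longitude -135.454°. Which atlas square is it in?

T

-0.49·-135.454 + 1.04·-16.247 = 49.476, which is > 47.233
0.84·-135.454 − 1.96·-16.247 = -81.937, which is < -78.261
This sign pattern matches T.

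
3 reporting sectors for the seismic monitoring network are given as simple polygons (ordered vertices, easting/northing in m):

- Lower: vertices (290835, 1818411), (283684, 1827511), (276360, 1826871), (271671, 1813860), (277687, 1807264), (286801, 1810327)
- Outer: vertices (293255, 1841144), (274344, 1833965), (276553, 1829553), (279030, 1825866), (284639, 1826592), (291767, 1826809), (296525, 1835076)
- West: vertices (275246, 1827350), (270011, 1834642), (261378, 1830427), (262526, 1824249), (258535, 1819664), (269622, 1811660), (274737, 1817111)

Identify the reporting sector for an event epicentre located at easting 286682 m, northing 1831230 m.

Outer

Cast a ray rightward from (286682, 1831230). For each polygon, the edges (by vertex number in listed order) whose endpoints lie on opposite sides of northing = 1831230, where each meets that height, and whether that is right or left of the point:
Lower: no edge straddles that height → 0 crossings.
Outer: 2–3 at easting≈275713.4 (left), 6–7 at easting≈294311.5 (right) → 1 crossing.
West: 1–2 at easting≈272460.5 (left), 2–3 at easting≈263022.7 (left) → 0 crossings.
Only Outer has an odd count, so the point is inside Outer.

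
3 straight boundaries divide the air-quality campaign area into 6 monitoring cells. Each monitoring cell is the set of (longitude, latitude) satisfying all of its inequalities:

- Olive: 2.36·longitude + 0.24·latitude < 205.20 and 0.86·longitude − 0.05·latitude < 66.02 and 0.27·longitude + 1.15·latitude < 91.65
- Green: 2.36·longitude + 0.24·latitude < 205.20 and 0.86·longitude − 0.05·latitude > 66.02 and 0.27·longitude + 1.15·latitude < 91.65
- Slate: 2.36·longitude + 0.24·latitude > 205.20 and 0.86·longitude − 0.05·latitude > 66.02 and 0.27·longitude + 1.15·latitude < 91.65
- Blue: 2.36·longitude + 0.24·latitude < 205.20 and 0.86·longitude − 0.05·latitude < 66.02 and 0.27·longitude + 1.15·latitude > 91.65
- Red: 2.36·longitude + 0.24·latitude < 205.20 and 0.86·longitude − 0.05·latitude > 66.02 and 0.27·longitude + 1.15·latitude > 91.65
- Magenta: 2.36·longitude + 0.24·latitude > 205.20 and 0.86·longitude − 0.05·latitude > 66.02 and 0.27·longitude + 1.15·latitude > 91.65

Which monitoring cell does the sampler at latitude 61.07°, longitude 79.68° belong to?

Blue

2.36·79.68 + 0.24·61.07 = 202.702, which is < 205.20
0.86·79.68 − 0.05·61.07 = 65.471, which is < 66.02
0.27·79.68 + 1.15·61.07 = 91.744, which is > 91.65
This sign pattern matches Blue.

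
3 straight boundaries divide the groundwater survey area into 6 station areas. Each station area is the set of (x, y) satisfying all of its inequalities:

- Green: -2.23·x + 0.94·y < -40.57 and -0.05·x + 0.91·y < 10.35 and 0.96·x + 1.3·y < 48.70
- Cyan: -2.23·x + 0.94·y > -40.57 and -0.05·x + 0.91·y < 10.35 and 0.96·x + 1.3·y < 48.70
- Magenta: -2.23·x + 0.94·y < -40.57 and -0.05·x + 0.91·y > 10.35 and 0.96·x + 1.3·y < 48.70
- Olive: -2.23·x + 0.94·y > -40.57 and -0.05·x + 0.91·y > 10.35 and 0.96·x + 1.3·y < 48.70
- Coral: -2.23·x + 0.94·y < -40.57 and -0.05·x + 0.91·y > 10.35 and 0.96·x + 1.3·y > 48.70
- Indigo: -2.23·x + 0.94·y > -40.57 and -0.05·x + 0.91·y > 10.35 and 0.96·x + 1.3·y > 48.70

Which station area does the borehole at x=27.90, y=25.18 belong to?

Indigo

-2.23·27.90 + 0.94·25.18 = -38.548, which is > -40.57
-0.05·27.90 + 0.91·25.18 = 21.519, which is > 10.35
0.96·27.90 + 1.3·25.18 = 59.518, which is > 48.70
This sign pattern matches Indigo.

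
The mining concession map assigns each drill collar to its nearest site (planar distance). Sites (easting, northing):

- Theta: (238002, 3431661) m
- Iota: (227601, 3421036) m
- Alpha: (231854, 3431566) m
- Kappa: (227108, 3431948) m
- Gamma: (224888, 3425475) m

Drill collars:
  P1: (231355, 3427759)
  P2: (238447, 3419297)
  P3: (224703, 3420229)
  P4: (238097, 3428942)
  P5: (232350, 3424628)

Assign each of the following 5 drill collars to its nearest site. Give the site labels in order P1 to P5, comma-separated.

P1 → Alpha (d²=14742250.00)
P2 → Iota (d²=120659837.00)
P3 → Iota (d²=9049653.00)
P4 → Theta (d²=7401986.00)
P5 → Iota (d²=35455465.00)

Alpha, Iota, Iota, Theta, Iota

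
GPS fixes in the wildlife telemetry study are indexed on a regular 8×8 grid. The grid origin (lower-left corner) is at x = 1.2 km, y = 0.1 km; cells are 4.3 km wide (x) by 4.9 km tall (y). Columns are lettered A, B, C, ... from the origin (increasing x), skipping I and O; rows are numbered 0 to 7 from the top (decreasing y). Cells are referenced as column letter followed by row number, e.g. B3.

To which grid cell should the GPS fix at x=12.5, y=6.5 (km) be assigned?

Column index: ⌊(12.5 − 1.2) / 4.3⌋ = ⌊2.628⌋ = 2 → column C
Row offset from origin: ⌊(6.5 − 0.1) / 4.9⌋ = ⌊1.306⌋ = 1 → row 6 (counted from top)

C6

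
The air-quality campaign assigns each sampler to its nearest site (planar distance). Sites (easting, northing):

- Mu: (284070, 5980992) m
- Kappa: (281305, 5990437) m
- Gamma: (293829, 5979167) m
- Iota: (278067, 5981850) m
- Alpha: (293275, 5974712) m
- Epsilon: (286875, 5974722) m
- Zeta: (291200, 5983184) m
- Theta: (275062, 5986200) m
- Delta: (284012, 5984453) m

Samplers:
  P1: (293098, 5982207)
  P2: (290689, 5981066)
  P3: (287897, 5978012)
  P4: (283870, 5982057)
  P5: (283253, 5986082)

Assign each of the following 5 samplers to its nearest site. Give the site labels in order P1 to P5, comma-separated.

Zeta, Zeta, Epsilon, Mu, Delta

P1 → Zeta (d²=4556933.00)
P2 → Zeta (d²=4747045.00)
P3 → Epsilon (d²=11868584.00)
P4 → Mu (d²=1174225.00)
P5 → Delta (d²=3229722.00)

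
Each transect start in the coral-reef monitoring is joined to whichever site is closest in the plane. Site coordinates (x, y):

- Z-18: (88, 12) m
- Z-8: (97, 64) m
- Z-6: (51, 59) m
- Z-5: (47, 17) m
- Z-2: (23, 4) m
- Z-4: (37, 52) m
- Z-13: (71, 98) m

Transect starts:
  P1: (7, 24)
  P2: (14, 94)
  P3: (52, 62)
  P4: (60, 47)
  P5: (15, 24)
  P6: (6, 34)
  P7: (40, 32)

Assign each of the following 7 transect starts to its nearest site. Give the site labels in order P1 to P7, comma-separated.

Z-2, Z-4, Z-6, Z-6, Z-2, Z-2, Z-5

P1 → Z-2 (d²=656.00)
P2 → Z-4 (d²=2293.00)
P3 → Z-6 (d²=10.00)
P4 → Z-6 (d²=225.00)
P5 → Z-2 (d²=464.00)
P6 → Z-2 (d²=1189.00)
P7 → Z-5 (d²=274.00)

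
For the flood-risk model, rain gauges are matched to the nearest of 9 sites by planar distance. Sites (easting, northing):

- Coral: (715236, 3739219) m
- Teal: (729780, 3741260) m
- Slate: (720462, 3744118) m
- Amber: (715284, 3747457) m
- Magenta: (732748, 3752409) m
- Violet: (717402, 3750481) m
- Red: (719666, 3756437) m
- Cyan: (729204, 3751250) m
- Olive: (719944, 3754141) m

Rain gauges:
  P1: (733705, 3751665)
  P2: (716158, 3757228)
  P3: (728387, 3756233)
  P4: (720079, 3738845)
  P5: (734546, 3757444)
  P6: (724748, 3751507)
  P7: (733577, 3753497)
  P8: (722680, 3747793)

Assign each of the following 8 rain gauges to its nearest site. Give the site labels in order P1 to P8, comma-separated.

Magenta, Red, Cyan, Coral, Magenta, Cyan, Magenta, Slate

P1 → Magenta (d²=1469385.00)
P2 → Red (d²=12931745.00)
P3 → Cyan (d²=25497778.00)
P4 → Coral (d²=23594525.00)
P5 → Magenta (d²=28584029.00)
P6 → Cyan (d²=19921985.00)
P7 → Magenta (d²=1870985.00)
P8 → Slate (d²=18425149.00)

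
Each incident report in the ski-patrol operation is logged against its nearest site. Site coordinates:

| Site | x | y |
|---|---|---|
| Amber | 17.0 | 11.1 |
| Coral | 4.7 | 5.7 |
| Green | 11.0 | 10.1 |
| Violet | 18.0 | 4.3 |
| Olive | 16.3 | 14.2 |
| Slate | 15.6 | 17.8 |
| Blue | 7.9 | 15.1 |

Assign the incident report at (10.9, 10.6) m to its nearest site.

Squared distances to each site:
Amber: 37.460; Coral: 62.450; Green: 0.260; Violet: 90.100; Olive: 42.120; Slate: 73.930; Blue: 29.250.
Minimum at Green.

Green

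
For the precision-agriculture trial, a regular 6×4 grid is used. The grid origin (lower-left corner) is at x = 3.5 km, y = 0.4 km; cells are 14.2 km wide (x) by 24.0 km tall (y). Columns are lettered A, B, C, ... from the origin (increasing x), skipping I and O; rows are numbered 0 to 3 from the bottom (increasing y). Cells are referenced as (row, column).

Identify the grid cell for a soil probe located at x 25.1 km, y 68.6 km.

(2, B)

Column index: ⌊(25.1 − 3.5) / 14.2⌋ = ⌊1.521⌋ = 1 → column B
Row offset from origin: ⌊(68.6 − 0.4) / 24.0⌋ = ⌊2.842⌋ = 2 → row 2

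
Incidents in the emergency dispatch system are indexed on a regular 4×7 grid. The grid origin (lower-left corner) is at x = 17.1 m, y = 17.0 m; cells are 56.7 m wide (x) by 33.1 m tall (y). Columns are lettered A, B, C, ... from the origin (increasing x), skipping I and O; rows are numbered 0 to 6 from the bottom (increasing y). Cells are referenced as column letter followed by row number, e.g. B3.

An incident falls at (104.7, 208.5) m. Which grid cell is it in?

Column index: ⌊(104.7 − 17.1) / 56.7⌋ = ⌊1.545⌋ = 1 → column B
Row offset from origin: ⌊(208.5 − 17.0) / 33.1⌋ = ⌊5.785⌋ = 5 → row 5

B5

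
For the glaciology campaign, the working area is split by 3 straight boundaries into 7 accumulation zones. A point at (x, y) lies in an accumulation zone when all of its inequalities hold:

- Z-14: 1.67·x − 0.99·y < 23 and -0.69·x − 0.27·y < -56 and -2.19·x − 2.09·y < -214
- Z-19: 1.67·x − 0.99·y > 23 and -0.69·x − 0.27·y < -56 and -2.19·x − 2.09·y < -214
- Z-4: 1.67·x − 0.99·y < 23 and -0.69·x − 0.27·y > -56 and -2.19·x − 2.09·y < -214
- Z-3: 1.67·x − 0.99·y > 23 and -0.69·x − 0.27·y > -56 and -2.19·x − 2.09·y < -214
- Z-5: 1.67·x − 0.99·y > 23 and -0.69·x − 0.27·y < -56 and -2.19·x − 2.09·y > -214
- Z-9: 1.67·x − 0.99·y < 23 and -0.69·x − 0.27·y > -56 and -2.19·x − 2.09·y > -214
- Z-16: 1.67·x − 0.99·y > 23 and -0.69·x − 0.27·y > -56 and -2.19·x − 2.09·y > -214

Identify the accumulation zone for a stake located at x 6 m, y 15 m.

Z-9

1.67·6 − 0.99·15 = -4.830, which is < 23
-0.69·6 − 0.27·15 = -8.190, which is > -56
-2.19·6 − 2.09·15 = -44.490, which is > -214
This sign pattern matches Z-9.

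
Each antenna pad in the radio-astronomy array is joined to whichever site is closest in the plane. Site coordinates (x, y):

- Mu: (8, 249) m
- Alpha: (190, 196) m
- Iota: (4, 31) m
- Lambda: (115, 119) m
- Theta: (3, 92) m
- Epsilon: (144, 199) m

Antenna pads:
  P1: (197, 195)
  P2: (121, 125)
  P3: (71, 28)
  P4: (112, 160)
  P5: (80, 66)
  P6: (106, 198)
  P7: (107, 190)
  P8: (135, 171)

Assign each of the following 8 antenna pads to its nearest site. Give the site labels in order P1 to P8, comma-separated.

P1 → Alpha (d²=50.00)
P2 → Lambda (d²=72.00)
P3 → Iota (d²=4498.00)
P4 → Lambda (d²=1690.00)
P5 → Lambda (d²=4034.00)
P6 → Epsilon (d²=1445.00)
P7 → Epsilon (d²=1450.00)
P8 → Epsilon (d²=865.00)

Alpha, Lambda, Iota, Lambda, Lambda, Epsilon, Epsilon, Epsilon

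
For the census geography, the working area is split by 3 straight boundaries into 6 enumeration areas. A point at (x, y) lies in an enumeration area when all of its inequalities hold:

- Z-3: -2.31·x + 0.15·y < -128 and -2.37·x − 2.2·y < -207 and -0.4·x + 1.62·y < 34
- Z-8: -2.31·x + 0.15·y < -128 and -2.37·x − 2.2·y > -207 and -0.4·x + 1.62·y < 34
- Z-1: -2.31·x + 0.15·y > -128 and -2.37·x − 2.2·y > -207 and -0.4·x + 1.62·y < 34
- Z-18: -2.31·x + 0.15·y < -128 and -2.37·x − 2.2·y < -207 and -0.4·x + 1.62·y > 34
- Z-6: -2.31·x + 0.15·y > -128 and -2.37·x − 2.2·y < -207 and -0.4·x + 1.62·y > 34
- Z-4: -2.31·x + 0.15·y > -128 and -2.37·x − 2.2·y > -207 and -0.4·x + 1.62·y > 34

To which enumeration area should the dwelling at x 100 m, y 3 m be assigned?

-2.31·100 + 0.15·3 = -230.550, which is < -128
-2.37·100 − 2.2·3 = -243.600, which is < -207
-0.4·100 + 1.62·3 = -35.140, which is < 34
This sign pattern matches Z-3.

Z-3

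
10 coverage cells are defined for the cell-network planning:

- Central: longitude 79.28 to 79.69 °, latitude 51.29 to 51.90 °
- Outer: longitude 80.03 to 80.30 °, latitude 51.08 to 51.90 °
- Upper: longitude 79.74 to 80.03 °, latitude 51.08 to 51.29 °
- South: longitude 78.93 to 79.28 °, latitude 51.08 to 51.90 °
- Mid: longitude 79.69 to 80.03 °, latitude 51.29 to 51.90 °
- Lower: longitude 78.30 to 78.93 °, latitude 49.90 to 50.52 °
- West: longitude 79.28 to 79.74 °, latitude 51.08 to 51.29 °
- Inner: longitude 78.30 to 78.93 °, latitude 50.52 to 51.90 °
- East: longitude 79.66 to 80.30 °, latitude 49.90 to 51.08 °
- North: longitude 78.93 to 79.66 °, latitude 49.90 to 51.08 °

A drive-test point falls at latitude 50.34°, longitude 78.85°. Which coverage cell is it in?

The point has longitude = 78.85 and latitude = 50.34.
Only Lower satisfies 78.30 ≤ longitude ≤ 78.93 and 49.90 ≤ latitude ≤ 50.52.

Lower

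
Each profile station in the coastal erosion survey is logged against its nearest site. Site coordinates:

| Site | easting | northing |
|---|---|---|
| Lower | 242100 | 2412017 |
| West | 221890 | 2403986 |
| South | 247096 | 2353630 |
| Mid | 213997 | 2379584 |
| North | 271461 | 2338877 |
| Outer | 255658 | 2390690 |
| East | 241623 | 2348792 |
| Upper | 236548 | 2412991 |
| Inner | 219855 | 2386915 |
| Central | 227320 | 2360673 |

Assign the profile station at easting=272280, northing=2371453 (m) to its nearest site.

Squared distances to each site:
Lower: 2556270496.000; West: 3597548189.000; South: 951893185.000; Mid: 3463021250.000; North: 1061866537.000; Outer: 646353053.000; East: 1453372570.000; Upper: 3002181268.000; Inner: 2987454069.000; Central: 2137610000.000.
Minimum at Outer.

Outer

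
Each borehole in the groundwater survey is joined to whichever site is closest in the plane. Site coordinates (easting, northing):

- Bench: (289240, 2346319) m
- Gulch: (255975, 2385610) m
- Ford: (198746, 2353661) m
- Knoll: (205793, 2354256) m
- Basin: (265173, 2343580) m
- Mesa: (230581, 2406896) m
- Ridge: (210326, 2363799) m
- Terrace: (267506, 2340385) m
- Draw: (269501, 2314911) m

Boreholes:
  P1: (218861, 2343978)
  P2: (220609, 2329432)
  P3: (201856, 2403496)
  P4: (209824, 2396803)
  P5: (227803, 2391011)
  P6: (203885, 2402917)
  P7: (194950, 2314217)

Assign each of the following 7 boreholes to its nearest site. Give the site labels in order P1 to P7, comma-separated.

Knoll, Knoll, Mesa, Mesa, Mesa, Mesa, Ford

P1 → Knoll (d²=276409908.00)
P2 → Knoll (d²=835744832.00)
P3 → Mesa (d²=836685625.00)
P4 → Mesa (d²=532721698.00)
P5 → Mesa (d²=260050509.00)
P6 → Mesa (d²=728508857.00)
P7 → Ford (d²=1570238752.00)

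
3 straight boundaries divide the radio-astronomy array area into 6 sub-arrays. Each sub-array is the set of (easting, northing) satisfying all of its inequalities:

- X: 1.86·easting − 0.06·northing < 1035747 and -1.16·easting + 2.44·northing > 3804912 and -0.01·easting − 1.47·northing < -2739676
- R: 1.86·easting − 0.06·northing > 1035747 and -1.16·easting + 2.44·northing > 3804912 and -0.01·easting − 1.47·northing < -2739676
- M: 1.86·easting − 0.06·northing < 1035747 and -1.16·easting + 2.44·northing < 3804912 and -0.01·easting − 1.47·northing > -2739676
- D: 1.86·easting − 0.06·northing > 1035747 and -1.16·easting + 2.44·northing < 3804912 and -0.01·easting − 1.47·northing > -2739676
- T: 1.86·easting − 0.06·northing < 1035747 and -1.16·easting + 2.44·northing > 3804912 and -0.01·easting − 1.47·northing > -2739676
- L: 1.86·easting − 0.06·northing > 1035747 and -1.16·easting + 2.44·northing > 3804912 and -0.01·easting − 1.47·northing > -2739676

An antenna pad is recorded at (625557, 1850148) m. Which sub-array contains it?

1.86·625557 − 0.06·1850148 = 1052527.140, which is > 1035747
-1.16·625557 + 2.44·1850148 = 3788715.000, which is < 3804912
-0.01·625557 − 1.47·1850148 = -2725973.130, which is > -2739676
This sign pattern matches D.

D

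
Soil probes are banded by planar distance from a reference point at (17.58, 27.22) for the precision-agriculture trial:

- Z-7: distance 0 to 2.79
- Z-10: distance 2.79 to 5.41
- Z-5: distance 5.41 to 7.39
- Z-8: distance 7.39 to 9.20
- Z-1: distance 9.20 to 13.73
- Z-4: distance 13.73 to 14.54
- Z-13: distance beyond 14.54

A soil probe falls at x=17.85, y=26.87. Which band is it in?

Z-7

Distance = √((17.85−17.58)² + (26.87−27.22)²) = √(0.073 + 0.122) = 0.442.
0 ≤ 0.442 < 2.79 → Z-7.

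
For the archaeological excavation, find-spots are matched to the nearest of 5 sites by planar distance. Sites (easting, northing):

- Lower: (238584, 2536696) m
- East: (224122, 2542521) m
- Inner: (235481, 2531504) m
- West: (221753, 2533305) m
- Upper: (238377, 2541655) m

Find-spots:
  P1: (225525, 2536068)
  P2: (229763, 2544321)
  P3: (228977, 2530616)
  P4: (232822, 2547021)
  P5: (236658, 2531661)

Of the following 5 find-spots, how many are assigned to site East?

1

P1 → West
P2 → East
P3 → Inner
P4 → Upper
P5 → Inner
1 of the 5 goes to East.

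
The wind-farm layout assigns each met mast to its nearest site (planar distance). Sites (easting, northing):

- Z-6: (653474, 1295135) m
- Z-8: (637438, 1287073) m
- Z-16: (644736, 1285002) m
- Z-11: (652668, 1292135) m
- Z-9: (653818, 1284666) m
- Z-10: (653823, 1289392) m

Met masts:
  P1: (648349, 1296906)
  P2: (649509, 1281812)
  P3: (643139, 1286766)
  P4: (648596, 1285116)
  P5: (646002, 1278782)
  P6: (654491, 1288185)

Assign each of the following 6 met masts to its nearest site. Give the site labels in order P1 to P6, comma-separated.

P1 → Z-6 (d²=29402066.00)
P2 → Z-9 (d²=26712797.00)
P3 → Z-16 (d²=5662105.00)
P4 → Z-16 (d²=14912596.00)
P5 → Z-16 (d²=40291156.00)
P6 → Z-10 (d²=1903073.00)

Z-6, Z-9, Z-16, Z-16, Z-16, Z-10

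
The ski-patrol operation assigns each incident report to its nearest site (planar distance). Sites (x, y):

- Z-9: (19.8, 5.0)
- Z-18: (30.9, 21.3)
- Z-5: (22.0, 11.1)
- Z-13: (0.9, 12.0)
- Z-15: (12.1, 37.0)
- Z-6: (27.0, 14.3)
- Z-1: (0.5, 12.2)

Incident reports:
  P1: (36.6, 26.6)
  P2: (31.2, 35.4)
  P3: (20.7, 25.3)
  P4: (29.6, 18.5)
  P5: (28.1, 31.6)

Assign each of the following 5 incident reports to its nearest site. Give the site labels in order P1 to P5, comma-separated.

Z-18, Z-18, Z-18, Z-18, Z-18

P1 → Z-18 (d²=60.58)
P2 → Z-18 (d²=198.90)
P3 → Z-18 (d²=120.04)
P4 → Z-18 (d²=9.53)
P5 → Z-18 (d²=113.93)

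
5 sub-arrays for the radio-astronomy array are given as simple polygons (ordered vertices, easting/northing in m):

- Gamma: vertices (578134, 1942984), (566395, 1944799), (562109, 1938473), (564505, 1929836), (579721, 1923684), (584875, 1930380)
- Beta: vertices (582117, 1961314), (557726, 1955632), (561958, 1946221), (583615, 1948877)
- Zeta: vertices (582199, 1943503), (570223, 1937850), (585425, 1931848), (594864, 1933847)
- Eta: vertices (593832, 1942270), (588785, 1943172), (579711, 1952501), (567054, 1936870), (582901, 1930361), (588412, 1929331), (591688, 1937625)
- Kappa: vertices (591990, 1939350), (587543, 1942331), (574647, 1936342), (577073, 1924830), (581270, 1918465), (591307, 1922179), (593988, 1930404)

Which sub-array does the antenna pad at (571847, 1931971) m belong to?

Gamma

Cast a ray rightward from (571847, 1931971). For each polygon, the edges (by vertex number in listed order) whose endpoints lie on opposite sides of northing = 1931971, where each meets that height, and whether that is right or left of the point:
Gamma: 3–4 at easting≈563912.7 (left), 6–1 at easting≈584024.1 (right) → 1 crossing.
Beta: no edge straddles that height → 0 crossings.
Zeta: 2–3 at easting≈585113.5 (right), 3–4 at easting≈586005.8 (right) → 2 crossings.
Eta: 4–5 at easting≈578981.2 (right), 6–7 at easting≈589454.8 (right) → 2 crossings.
Kappa: 3–4 at easting≈575568.1 (right), 7–1 at easting≈593638.0 (right) → 2 crossings.
Only Gamma has an odd count, so the point is inside Gamma.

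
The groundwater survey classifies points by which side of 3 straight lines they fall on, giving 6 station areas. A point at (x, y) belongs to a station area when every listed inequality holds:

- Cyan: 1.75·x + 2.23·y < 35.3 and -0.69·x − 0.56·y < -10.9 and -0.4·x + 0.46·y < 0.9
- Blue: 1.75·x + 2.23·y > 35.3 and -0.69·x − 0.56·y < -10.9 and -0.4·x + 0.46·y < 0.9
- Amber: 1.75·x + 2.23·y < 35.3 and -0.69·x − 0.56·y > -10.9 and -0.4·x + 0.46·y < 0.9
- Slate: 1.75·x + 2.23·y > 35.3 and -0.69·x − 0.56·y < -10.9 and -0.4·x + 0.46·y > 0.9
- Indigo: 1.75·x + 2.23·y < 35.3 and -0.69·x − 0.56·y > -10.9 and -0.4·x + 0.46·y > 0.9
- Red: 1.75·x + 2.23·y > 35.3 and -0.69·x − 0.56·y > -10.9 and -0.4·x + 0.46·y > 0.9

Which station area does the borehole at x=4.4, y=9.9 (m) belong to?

1.75·4.4 + 2.23·9.9 = 29.777, which is < 35.3
-0.69·4.4 − 0.56·9.9 = -8.580, which is > -10.9
-0.4·4.4 + 0.46·9.9 = 2.794, which is > 0.9
This sign pattern matches Indigo.

Indigo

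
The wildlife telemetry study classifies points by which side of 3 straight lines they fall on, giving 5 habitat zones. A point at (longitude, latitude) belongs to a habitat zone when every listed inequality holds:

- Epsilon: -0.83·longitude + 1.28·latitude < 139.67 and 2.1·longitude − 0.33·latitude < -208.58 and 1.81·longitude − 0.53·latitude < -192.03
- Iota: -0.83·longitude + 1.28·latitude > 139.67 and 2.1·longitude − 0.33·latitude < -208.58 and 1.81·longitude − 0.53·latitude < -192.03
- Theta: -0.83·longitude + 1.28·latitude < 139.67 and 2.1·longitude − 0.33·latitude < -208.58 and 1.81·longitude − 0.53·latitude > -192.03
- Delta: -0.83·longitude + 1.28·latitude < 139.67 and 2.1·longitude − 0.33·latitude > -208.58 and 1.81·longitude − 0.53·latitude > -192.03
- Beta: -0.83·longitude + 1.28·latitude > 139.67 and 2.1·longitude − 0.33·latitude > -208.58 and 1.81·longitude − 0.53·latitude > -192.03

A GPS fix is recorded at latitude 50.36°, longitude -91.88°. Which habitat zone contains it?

Iota

-0.83·-91.88 + 1.28·50.36 = 140.721, which is > 139.67
2.1·-91.88 − 0.33·50.36 = -209.567, which is < -208.58
1.81·-91.88 − 0.53·50.36 = -192.994, which is < -192.03
This sign pattern matches Iota.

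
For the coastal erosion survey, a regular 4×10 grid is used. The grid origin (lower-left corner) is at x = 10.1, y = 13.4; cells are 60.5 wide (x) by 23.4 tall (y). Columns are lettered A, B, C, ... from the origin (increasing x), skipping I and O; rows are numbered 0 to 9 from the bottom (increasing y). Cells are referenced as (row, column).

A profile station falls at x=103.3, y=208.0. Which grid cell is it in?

(8, B)

Column index: ⌊(103.3 − 10.1) / 60.5⌋ = ⌊1.540⌋ = 1 → column B
Row offset from origin: ⌊(208.0 − 13.4) / 23.4⌋ = ⌊8.316⌋ = 8 → row 8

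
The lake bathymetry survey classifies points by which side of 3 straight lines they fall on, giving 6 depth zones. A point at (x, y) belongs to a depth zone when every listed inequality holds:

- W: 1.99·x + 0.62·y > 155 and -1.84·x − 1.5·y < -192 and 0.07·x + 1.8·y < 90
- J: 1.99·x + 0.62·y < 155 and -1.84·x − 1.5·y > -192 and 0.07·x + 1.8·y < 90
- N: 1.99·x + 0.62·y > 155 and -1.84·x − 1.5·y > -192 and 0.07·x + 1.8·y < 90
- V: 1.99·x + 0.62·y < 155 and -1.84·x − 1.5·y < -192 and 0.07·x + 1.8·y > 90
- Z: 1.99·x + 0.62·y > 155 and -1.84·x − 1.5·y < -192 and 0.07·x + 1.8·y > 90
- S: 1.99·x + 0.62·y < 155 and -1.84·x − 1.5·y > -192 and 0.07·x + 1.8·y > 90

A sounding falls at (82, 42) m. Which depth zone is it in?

W

1.99·82 + 0.62·42 = 189.220, which is > 155
-1.84·82 − 1.5·42 = -213.880, which is < -192
0.07·82 + 1.8·42 = 81.340, which is < 90
This sign pattern matches W.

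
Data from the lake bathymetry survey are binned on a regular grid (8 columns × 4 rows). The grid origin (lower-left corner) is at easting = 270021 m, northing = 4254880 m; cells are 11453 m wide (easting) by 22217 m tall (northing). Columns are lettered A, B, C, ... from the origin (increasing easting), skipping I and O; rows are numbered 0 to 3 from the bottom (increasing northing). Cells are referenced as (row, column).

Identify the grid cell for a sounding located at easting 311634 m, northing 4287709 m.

Column index: ⌊(311634 − 270021) / 11453⌋ = ⌊3.633⌋ = 3 → column D
Row offset from origin: ⌊(4287709 − 4254880) / 22217⌋ = ⌊1.478⌋ = 1 → row 1

(1, D)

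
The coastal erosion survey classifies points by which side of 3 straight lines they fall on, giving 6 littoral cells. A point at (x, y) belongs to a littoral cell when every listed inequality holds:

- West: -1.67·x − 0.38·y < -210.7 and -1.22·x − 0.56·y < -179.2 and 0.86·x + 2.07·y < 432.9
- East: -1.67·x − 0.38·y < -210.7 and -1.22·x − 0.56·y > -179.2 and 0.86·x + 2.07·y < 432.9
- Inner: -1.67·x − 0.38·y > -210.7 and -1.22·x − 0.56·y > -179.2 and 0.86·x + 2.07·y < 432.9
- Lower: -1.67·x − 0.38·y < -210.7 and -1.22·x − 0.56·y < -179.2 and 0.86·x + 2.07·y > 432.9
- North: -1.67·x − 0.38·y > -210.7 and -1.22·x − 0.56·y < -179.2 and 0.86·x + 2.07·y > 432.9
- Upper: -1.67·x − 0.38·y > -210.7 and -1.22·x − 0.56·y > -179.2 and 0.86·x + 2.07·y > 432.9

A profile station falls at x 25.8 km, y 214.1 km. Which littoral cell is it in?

-1.67·25.8 − 0.38·214.1 = -124.444, which is > -210.7
-1.22·25.8 − 0.56·214.1 = -151.372, which is > -179.2
0.86·25.8 + 2.07·214.1 = 465.375, which is > 432.9
This sign pattern matches Upper.

Upper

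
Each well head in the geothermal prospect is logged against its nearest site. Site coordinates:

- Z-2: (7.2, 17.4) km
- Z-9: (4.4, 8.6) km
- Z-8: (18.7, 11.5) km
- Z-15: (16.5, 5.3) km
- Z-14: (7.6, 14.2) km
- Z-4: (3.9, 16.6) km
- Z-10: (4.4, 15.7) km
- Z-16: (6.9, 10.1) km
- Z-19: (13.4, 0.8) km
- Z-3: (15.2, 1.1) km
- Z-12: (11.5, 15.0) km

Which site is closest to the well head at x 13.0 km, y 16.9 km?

Squared distances to each site:
Z-2: 33.890; Z-9: 142.850; Z-8: 61.650; Z-15: 146.810; Z-14: 36.450; Z-4: 82.900; Z-10: 75.400; Z-16: 83.450; Z-19: 259.370; Z-3: 254.480; Z-12: 5.860.
Minimum at Z-12.

Z-12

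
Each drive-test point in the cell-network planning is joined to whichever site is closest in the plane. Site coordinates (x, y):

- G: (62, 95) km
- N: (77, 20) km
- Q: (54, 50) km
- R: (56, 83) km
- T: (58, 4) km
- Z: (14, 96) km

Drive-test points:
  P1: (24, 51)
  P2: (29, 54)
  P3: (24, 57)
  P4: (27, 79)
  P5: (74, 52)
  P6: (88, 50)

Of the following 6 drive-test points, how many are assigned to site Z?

1

P1 → Q
P2 → Q
P3 → Q
P4 → Z
P5 → Q
P6 → N
1 of the 6 goes to Z.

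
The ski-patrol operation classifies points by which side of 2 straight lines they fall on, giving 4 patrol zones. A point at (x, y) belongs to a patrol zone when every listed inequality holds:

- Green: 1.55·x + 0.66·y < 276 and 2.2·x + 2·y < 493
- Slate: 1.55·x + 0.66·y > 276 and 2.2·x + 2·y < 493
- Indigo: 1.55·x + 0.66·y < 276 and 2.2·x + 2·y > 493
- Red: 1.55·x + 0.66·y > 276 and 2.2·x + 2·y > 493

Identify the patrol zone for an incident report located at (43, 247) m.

1.55·43 + 0.66·247 = 229.670, which is < 276
2.2·43 + 2·247 = 588.600, which is > 493
This sign pattern matches Indigo.

Indigo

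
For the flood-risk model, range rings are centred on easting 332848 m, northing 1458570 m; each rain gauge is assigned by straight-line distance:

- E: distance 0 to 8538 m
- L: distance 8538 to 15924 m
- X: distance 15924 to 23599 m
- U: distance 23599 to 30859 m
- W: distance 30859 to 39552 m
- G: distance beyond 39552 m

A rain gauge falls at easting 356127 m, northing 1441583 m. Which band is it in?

U

Distance = √((356127−332848)² + (1441583−1458570)²) = √(541911841.000 + 288558169.000) = 28817.877 m.
23599 ≤ 28817.877 < 30859 → U.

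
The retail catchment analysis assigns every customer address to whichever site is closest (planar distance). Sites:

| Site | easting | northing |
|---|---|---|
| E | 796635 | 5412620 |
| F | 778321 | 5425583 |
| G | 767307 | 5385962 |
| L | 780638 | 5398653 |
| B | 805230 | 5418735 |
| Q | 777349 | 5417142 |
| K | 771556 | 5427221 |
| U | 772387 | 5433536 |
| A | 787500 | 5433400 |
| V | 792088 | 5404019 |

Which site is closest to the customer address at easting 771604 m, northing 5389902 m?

G

Squared distances to each site:
E: 1142658485.000; F: 1318251850.000; G: 33987809.000; L: 158193157.000; B: 1962049765.000; Q: 775022625.000; K: 1392710065.000; U: 1904539045.000; A: 2144758820.000; V: 618883945.000.
Minimum at G.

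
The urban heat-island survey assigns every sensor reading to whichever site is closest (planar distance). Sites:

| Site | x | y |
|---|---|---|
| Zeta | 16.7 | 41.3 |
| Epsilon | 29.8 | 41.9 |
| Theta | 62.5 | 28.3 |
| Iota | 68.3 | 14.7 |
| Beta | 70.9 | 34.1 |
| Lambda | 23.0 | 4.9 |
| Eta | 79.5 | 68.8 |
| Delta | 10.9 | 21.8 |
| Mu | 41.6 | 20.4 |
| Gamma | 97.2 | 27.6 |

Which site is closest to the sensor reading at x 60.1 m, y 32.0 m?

Squared distances to each site:
Zeta: 1970.050; Epsilon: 1016.100; Theta: 19.450; Iota: 366.530; Beta: 121.050; Lambda: 2110.820; Eta: 1730.600; Delta: 2524.680; Mu: 476.810; Gamma: 1395.770.
Minimum at Theta.

Theta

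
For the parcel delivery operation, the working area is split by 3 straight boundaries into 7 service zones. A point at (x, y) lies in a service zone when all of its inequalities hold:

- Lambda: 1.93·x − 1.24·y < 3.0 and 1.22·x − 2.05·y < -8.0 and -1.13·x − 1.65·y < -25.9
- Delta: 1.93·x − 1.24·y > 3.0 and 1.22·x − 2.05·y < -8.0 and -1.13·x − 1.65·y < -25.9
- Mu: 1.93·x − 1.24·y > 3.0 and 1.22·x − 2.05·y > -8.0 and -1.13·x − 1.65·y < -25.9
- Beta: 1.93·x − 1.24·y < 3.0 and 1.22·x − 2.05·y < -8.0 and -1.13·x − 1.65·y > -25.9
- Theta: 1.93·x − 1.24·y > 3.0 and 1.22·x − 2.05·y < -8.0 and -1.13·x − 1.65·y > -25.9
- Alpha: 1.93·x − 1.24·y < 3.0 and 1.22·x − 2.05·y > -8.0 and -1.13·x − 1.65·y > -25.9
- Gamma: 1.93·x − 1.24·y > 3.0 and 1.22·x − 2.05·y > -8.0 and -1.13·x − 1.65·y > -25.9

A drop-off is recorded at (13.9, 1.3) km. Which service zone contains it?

1.93·13.9 − 1.24·1.3 = 25.215, which is > 3.0
1.22·13.9 − 2.05·1.3 = 14.293, which is > -8.0
-1.13·13.9 − 1.65·1.3 = -17.852, which is > -25.9
This sign pattern matches Gamma.

Gamma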